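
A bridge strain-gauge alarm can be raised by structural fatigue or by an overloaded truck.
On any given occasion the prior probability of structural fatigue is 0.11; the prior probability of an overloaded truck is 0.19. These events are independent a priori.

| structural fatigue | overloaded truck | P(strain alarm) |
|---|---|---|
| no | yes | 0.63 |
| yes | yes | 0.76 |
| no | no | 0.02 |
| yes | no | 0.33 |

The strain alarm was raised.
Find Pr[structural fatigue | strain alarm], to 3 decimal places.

Weight on structural fatigue=true, given the evidence: 0.029403 + 0.015884 = 0.045287
Denominator P(strain alarm): 0.02×0.89×0.81 + 0.63×0.89×0.19 + 0.33×0.11×0.81 + 0.76×0.11×0.19 = 0.166238
P(structural fatigue | strain alarm) = 0.045287/0.166238 ≈ 0.272

Pr[structural fatigue | strain alarm] ≈ 0.272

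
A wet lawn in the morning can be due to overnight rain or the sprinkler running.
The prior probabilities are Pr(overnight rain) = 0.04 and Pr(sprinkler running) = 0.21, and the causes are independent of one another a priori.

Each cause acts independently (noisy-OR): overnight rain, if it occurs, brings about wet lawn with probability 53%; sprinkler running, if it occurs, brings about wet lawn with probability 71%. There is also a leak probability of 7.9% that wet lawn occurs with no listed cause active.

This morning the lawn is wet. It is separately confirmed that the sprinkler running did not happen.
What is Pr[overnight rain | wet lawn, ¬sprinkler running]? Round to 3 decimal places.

Under noisy-OR, P(wet lawn | causes) = 1 − (1−0.079)·∏(1−qᵢ) over the active causes.
P(wet lawn | ¬sprinkler running) = 0.079·0.96 + 0.56713·0.04 = 0.075840 + 0.022685 = 0.098525
Restricting to configurations with overnight rain present: 0.56713·0.04 = 0.022685.
So P(overnight rain | wet lawn, ¬sprinkler running) = 0.022685/0.098525 ≈ 0.230.

Pr[overnight rain | wet lawn, ¬sprinkler running] ≈ 0.230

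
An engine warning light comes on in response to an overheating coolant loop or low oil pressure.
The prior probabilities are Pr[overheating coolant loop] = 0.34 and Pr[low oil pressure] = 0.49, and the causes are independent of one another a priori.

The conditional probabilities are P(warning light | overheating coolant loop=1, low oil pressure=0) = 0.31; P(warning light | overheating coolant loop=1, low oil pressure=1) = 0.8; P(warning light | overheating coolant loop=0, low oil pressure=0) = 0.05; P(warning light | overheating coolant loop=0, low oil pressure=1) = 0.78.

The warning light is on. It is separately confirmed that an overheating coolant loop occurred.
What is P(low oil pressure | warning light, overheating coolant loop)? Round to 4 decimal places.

P(low oil pressure | warning light, overheating coolant loop) ≈ 0.7126

By total probability over both values of low oil pressure:
  P(warning light | overheating coolant loop) = 0.31×0.51 + 0.8×0.49
        = 0.158100 + 0.392000 = 0.550100
The terms with low oil pressure present sum to 0.392000, so
  P(low oil pressure | warning light, overheating coolant loop) = 0.392000 / 0.550100 ≈ 0.7126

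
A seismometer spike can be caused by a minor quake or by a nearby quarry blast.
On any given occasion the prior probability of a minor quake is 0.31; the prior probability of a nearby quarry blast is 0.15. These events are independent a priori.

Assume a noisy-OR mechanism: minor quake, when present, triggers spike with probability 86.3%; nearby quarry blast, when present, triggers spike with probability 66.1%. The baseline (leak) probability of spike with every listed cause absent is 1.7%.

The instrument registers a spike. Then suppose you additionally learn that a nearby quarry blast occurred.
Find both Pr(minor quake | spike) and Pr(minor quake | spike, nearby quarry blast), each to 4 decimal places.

Pr(minor quake | spike) ≈ 0.7752; Pr(minor quake | spike, nearby quarry blast) ≈ 0.3914

Under noisy-OR, P(spike | causes) = 1 − (1−0.017)·∏(1−qᵢ) over the active causes.
P(spike) = 0.017*0.69*0.85 + 0.666763*0.69*0.15 + 0.865329*0.31*0.85 + 0.954347*0.31*0.15 = 0.009970 + 0.069010 + 0.228014 + 0.044377 = 0.351371
The minor quake-present share is 0.228014 + 0.044377 = 0.272391.
So P(minor quake | spike) = 0.272391/0.351371 ≈ 0.7752.

With the extra evidence:
Sum P(spike|·) weighted by the priors over both values of minor quake:
  P(spike | nearby quarry blast) = 0.666763·0.69 + 0.954347·0.31
        = 0.460066 + 0.295848 = 0.755914
Configurations with minor quake contribute 0.295848, so
  P(minor quake | spike, nearby quarry blast) = 0.295848 / 0.755914 ≈ 0.3914
The drop from 0.7752 to 0.3914 is the explaining-away (discounting) effect.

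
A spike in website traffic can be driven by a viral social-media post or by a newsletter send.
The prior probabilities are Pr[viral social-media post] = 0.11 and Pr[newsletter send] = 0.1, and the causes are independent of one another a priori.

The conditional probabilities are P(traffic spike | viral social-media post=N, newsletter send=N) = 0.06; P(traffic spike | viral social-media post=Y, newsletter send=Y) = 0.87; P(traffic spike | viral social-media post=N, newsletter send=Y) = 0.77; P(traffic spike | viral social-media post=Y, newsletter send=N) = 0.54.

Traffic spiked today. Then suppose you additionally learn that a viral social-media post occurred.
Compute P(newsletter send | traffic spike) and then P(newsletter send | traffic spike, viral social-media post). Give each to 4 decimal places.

P(newsletter send | traffic spike) ≈ 0.4348; P(newsletter send | traffic spike, viral social-media post) ≈ 0.1518

Enumerate the 4 (viral social-media post, newsletter send) configurations and weight by the priors:
  P(traffic spike) = 0.06×0.89×0.9 + 0.77×0.89×0.1 + 0.54×0.11×0.9 + 0.87×0.11×0.1
        = 0.048060 + 0.068530 + 0.053460 + 0.009570 = 0.179620
Configurations with newsletter send contribute 0.078100, so
  P(newsletter send | traffic spike) = 0.078100 / 0.179620 ≈ 0.4348

Now condition on the additional information:
Numerator (weight on configurations with newsletter send): 0.87×0.1 = 0.087000
Denominator P(traffic spike | viral social-media post): 0.54×0.9 + 0.87×0.1 = 0.573000
Posterior = 0.087000 / 0.573000 ≈ 0.1518
The drop from 0.4348 to 0.1518 is the explaining-away (discounting) effect.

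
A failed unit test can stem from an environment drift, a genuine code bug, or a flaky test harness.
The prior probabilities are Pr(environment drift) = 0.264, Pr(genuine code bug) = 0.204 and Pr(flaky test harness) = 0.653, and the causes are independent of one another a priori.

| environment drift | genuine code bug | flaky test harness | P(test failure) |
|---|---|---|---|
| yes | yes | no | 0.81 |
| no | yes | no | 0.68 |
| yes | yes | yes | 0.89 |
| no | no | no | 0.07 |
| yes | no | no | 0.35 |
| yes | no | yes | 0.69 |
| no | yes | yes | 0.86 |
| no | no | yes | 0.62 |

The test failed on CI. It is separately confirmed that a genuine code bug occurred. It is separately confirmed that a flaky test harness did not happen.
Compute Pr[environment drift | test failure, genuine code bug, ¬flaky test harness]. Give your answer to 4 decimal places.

Pr[environment drift | test failure, genuine code bug, ¬flaky test harness] ≈ 0.2994

P(test failure | genuine code bug, ¬flaky test harness) = 0.68×0.736 + 0.81×0.264 = 0.500480 + 0.213840 = 0.714320
Of this, 0.213840 comes from 0.81×0.264 (the environment drift=true cases).
Hence the posterior is 0.213840/0.714320 ≈ 0.2994.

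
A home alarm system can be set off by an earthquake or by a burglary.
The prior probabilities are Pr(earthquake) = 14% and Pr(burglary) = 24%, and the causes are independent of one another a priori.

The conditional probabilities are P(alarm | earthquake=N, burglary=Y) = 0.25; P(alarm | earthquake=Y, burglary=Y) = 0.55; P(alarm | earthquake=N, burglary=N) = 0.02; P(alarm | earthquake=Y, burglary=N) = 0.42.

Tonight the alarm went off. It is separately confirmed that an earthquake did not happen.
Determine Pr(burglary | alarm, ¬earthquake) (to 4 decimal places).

P(alarm | ¬earthquake) = 0.02·0.76 + 0.25·0.24 = 0.015200 + 0.060000 = 0.075200
Of this, 0.060000 comes from 0.25·0.24 (the burglary=true cases).
So P(burglary | alarm, ¬earthquake) = 0.060000/0.075200 ≈ 0.7979.

Pr(burglary | alarm, ¬earthquake) ≈ 0.7979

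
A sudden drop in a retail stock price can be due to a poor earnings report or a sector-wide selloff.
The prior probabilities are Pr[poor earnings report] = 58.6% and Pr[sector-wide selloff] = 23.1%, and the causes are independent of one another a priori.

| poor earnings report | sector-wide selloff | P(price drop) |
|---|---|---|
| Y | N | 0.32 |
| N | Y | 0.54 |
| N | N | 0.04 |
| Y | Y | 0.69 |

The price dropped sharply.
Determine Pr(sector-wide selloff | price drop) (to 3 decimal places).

By total probability over the 4 (poor earnings report, sector-wide selloff) configurations:
  P(price drop) = 0.04*0.414*0.769 + 0.54*0.414*0.231 + 0.32*0.586*0.769 + 0.69*0.586*0.231
        = 0.012735 + 0.051642 + 0.144203 + 0.093403 = 0.301983
Keeping only the sector-wide selloff-present terms gives 0.145045, so
  P(sector-wide selloff | price drop) = 0.145045 / 0.301983 ≈ 0.480

Pr(sector-wide selloff | price drop) ≈ 0.480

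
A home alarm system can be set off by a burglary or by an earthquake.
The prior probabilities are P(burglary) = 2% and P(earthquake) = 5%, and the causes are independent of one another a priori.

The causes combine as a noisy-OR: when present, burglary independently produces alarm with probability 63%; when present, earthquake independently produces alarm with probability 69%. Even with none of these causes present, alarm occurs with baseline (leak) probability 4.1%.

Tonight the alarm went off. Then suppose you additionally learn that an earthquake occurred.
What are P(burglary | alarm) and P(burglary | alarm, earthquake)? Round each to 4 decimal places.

P(burglary | alarm) ≈ 0.1533; P(burglary | alarm, earthquake) ≈ 0.0252

Under noisy-OR, P(alarm | causes) = 1 − (1−0.041)·∏(1−qᵢ) over the active causes.
Sum P(alarm|·) weighted by the priors over the 4 (burglary, earthquake) configurations:
  P(alarm) = 0.041*0.98*0.95 + 0.70271*0.98*0.05 + 0.64517*0.02*0.95 + 0.890003*0.02*0.05
        = 0.038171 + 0.034433 + 0.012258 + 0.000890 = 0.085752
The terms with burglary present sum to 0.013148, so
  P(burglary | alarm) = 0.013148 / 0.085752 ≈ 0.1533

Now also conditioning on earthquake=true:
Sum P(alarm|·) weighted by the priors over both values of burglary:
  P(alarm | earthquake) = 0.70271·0.98 + 0.890003·0.02
        = 0.688656 + 0.017800 = 0.706456
Configurations with burglary contribute 0.017800, so
  P(burglary | alarm, earthquake) = 0.017800 / 0.706456 ≈ 0.0252
Conditioning on earthquake lowers the posterior on burglary: the classic explaining-away effect in a common-effect structure.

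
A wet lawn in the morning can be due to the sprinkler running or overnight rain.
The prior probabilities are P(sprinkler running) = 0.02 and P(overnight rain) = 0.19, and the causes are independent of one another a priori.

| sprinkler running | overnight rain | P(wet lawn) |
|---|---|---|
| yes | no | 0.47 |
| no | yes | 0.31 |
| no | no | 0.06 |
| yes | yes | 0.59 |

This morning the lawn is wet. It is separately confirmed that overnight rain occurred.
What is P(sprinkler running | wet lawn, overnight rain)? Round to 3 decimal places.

Weight on sprinkler running=true, given the evidence: 0.59·0.02 = 0.011800
Denominator P(wet lawn | overnight rain): 0.31·0.98 + 0.59·0.02 = 0.315600
P(sprinkler running | wet lawn, overnight rain) = 0.011800/0.315600 ≈ 0.037

P(sprinkler running | wet lawn, overnight rain) ≈ 0.037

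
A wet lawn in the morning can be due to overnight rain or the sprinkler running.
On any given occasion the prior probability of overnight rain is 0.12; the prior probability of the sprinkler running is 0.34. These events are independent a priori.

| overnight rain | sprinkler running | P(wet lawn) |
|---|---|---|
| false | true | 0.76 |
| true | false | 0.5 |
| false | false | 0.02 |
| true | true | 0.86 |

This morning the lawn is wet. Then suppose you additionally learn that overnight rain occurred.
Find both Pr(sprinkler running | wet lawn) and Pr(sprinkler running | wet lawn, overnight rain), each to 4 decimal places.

Enumerate the 4 (overnight rain, sprinkler running) configurations and weight by the priors:
  P(wet lawn) = 0.02×0.88×0.66 + 0.76×0.88×0.34 + 0.5×0.12×0.66 + 0.86×0.12×0.34
        = 0.011616 + 0.227392 + 0.039600 + 0.035088 = 0.313696
Keeping only the sprinkler running-present terms gives 0.262480, so
  P(sprinkler running | wet lawn) = 0.262480 / 0.313696 ≈ 0.8367

Now also conditioning on overnight rain=true:
Numerator (weight on configurations with sprinkler running): 0.86·0.34 = 0.292400
The normalizing constant is 0.5·0.66 + 0.86·0.34 = 0.622400
Posterior = 0.292400 / 0.622400 ≈ 0.4698
Conditioning on overnight rain lowers the posterior on sprinkler running: the classic explaining-away effect in a common-effect structure.

Pr(sprinkler running | wet lawn) ≈ 0.8367; Pr(sprinkler running | wet lawn, overnight rain) ≈ 0.4698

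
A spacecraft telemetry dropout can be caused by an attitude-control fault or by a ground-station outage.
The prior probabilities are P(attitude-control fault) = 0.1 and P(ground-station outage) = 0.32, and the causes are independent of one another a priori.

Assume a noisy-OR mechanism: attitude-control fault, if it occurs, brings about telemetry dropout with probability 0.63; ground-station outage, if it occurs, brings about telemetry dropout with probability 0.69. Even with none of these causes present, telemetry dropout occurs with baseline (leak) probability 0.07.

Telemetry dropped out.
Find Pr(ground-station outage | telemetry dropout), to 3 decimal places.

Under noisy-OR, P(telemetry dropout | causes) = 1 − (1−0.07)·∏(1−qᵢ) over the active causes.
Numerator (weight on configurations with ground-station outage): 0.204970 + 0.028587 = 0.233557
Denominator P(telemetry dropout): 0.07×0.9×0.68 + 0.7117×0.9×0.32 + 0.6559×0.1×0.68 + 0.893329×0.1×0.32 = 0.320998
Posterior = 0.233557 / 0.320998 ≈ 0.728

Pr(ground-station outage | telemetry dropout) ≈ 0.728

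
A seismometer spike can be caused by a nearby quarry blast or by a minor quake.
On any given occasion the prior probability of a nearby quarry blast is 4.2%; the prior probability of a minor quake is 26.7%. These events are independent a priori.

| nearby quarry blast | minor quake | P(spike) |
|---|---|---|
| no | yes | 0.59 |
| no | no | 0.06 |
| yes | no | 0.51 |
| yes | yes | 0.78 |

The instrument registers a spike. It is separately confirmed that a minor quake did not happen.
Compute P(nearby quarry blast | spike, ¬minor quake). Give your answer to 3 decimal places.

Enumerate both values of nearby quarry blast and weight by the priors:
  P(spike | ¬minor quake) = 0.06*0.958 + 0.51*0.042
        = 0.057480 + 0.021420 = 0.078900
The terms with nearby quarry blast present sum to 0.021420, so
  P(nearby quarry blast | spike, ¬minor quake) = 0.021420 / 0.078900 ≈ 0.271

P(nearby quarry blast | spike, ¬minor quake) ≈ 0.271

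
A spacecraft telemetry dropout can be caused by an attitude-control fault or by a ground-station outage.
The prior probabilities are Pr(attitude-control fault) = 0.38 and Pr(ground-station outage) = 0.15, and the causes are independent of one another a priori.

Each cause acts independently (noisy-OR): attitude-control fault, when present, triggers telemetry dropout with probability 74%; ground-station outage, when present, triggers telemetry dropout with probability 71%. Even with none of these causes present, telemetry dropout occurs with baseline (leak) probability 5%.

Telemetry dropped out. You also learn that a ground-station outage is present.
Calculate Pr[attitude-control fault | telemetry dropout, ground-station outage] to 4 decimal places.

Under noisy-OR, P(telemetry dropout | causes) = 1 − (1−0.05)·∏(1−qᵢ) over the active causes.
Numerator (weight on configurations with attitude-control fault): 0.92837·0.38 = 0.352781
Denominator P(telemetry dropout | ground-station outage): 0.7245·0.62 + 0.92837·0.38 = 0.801971
Posterior = 0.352781 / 0.801971 ≈ 0.4399

Pr[attitude-control fault | telemetry dropout, ground-station outage] ≈ 0.4399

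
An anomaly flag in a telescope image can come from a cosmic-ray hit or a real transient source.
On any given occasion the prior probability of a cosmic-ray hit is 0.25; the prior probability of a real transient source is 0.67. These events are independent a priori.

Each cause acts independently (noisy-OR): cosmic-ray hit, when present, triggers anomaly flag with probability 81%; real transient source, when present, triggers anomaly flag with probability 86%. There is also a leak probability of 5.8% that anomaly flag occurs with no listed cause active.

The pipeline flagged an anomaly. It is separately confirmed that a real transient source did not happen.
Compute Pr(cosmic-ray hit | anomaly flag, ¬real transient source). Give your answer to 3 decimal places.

Pr(cosmic-ray hit | anomaly flag, ¬real transient source) ≈ 0.825

Under noisy-OR, P(anomaly flag | causes) = 1 − (1−0.058)·∏(1−qᵢ) over the active causes.
P(anomaly flag | ¬real transient source) = 0.058*0.75 + 0.82102*0.25 = 0.043500 + 0.205255 = 0.248755
Restricting to configurations with cosmic-ray hit present: 0.82102*0.25 = 0.205255.
P(cosmic-ray hit | anomaly flag, ¬real transient source) = 0.205255 / 0.248755 ≈ 0.825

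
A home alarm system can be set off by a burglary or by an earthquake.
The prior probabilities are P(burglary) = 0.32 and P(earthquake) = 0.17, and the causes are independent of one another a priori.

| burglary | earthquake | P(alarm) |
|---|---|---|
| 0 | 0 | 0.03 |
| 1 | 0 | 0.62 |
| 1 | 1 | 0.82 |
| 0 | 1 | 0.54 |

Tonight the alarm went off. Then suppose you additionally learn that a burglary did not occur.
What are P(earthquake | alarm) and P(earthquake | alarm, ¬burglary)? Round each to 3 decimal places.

Weight on earthquake=true, given the evidence: 0.062424 + 0.044608 = 0.107032
Denominator P(alarm): 0.03*0.68*0.83 + 0.54*0.68*0.17 + 0.62*0.32*0.83 + 0.82*0.32*0.17 = 0.288636
P(earthquake | alarm) = 0.107032/0.288636 ≈ 0.371

Now condition on the additional information:
P(alarm | ¬burglary) = 0.03·0.83 + 0.54·0.17 = 0.024900 + 0.091800 = 0.116700
Restricting to configurations with earthquake present: 0.54·0.17 = 0.091800.
Hence the posterior is 0.091800/0.116700 ≈ 0.787.

P(earthquake | alarm) ≈ 0.371; P(earthquake | alarm, ¬burglary) ≈ 0.787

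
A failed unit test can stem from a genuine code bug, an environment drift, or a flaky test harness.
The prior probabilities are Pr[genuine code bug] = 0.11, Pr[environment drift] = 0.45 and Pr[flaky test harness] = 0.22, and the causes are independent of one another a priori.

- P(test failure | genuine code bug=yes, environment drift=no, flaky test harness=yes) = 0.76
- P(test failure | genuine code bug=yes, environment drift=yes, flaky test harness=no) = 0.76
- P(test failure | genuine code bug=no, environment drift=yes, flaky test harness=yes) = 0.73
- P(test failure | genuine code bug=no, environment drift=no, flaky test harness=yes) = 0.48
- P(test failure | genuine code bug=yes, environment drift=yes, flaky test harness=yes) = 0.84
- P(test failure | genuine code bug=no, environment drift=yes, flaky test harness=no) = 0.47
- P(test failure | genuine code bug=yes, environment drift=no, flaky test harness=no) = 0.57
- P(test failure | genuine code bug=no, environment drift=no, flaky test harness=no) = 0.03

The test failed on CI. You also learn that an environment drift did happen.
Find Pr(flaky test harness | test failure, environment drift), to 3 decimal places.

P(test failure | environment drift) = 0.47*0.89*0.78 + 0.73*0.89*0.22 + 0.76*0.11*0.78 + 0.84*0.11*0.22 = 0.326274 + 0.142934 + 0.065208 + 0.020328 = 0.554744
The flaky test harness-present share is 0.142934 + 0.020328 = 0.163262.
So P(flaky test harness | test failure, environment drift) = 0.163262/0.554744 ≈ 0.294.

Pr(flaky test harness | test failure, environment drift) ≈ 0.294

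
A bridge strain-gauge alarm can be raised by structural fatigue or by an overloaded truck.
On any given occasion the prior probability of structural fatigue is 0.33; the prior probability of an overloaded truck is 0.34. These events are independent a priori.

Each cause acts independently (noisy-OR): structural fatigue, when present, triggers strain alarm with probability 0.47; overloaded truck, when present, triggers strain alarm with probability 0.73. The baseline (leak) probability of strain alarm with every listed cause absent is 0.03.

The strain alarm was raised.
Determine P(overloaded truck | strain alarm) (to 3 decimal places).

P(overloaded truck | strain alarm) ≈ 0.690

Under noisy-OR, P(strain alarm | causes) = 1 − (1−0.03)·∏(1−qᵢ) over the active causes.
Weight on overloaded truck=true, given the evidence: 0.168139 + 0.096626 = 0.264765
Denominator P(strain alarm): 0.03×0.67×0.66 + 0.7381×0.67×0.34 + 0.4859×0.33×0.66 + 0.861193×0.33×0.34 = 0.383860
P(overloaded truck | strain alarm) = 0.264765/0.383860 ≈ 0.690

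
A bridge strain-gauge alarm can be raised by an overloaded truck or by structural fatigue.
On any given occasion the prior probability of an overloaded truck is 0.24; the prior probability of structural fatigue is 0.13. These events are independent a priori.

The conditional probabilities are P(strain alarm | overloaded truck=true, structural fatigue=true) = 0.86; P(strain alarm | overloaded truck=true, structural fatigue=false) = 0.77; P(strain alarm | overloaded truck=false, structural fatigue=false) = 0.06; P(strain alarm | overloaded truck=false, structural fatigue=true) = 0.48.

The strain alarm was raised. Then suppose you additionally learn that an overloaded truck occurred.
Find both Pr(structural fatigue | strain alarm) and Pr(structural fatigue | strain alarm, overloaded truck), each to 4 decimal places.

Weight on structural fatigue=true, given the evidence: 0.047424 + 0.026832 = 0.074256
Normalizer over all consistent configurations: 0.06*0.76*0.87 + 0.48*0.76*0.13 + 0.77*0.24*0.87 + 0.86*0.24*0.13 = 0.274704
P(structural fatigue | strain alarm) = 0.074256/0.274704 ≈ 0.2703

Now condition on the additional information:
Enumerate both values of structural fatigue and weight by the priors:
  P(strain alarm | overloaded truck) = 0.77·0.87 + 0.86·0.13
        = 0.669900 + 0.111800 = 0.781700
The terms with structural fatigue present sum to 0.111800, so
  P(structural fatigue | strain alarm, overloaded truck) = 0.111800 / 0.781700 ≈ 0.1430
Conditioning on overloaded truck lowers the posterior on structural fatigue: the classic explaining-away effect in a common-effect structure.

Pr(structural fatigue | strain alarm) ≈ 0.2703; Pr(structural fatigue | strain alarm, overloaded truck) ≈ 0.1430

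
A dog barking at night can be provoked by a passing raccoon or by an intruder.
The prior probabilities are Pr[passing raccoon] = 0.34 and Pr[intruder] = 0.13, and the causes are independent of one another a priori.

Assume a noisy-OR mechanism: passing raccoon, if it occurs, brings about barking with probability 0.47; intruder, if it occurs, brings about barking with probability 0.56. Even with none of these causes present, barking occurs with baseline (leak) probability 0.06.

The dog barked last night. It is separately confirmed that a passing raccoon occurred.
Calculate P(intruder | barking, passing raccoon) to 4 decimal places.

P(intruder | barking, passing raccoon) ≈ 0.1886

Under noisy-OR, P(barking | causes) = 1 − (1−0.06)·∏(1−qᵢ) over the active causes.
Sum P(barking|·) weighted by the priors over both values of intruder:
  P(barking | passing raccoon) = 0.5018×0.87 + 0.780792×0.13
        = 0.436566 + 0.101503 = 0.538069
The terms with intruder present sum to 0.101503, so
  P(intruder | barking, passing raccoon) = 0.101503 / 0.538069 ≈ 0.1886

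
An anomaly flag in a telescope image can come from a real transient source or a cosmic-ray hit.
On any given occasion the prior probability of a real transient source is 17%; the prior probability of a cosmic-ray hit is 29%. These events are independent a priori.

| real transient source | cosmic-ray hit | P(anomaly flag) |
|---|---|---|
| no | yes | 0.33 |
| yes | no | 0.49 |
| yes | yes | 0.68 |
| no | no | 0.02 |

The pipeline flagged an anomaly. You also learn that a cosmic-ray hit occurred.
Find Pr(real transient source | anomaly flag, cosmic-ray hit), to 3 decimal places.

Pr(real transient source | anomaly flag, cosmic-ray hit) ≈ 0.297

P(anomaly flag | cosmic-ray hit) = 0.33*0.83 + 0.68*0.17 = 0.273900 + 0.115600 = 0.389500
The real transient source-present share is 0.68*0.17 = 0.115600.
Hence the posterior is 0.115600/0.389500 ≈ 0.297.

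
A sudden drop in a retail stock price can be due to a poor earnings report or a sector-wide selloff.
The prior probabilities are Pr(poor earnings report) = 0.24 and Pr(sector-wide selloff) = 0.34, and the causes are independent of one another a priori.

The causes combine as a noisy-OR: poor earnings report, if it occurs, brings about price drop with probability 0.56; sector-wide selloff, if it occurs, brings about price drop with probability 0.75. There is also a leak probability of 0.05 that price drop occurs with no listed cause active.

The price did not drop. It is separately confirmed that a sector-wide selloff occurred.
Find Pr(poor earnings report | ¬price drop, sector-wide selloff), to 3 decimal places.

Pr(poor earnings report | ¬price drop, sector-wide selloff) ≈ 0.122

Under noisy-OR, P(price drop | causes) = 1 − (1−0.05)·∏(1−qᵢ) over the active causes.
Weight on poor earnings report=true, given the evidence: 0.1045×0.24 = 0.025080
Denominator P(¬price drop | sector-wide selloff): 0.2375×0.76 + 0.1045×0.24 = 0.205580
P(poor earnings report | ¬price drop, sector-wide selloff) = 0.025080/0.205580 ≈ 0.122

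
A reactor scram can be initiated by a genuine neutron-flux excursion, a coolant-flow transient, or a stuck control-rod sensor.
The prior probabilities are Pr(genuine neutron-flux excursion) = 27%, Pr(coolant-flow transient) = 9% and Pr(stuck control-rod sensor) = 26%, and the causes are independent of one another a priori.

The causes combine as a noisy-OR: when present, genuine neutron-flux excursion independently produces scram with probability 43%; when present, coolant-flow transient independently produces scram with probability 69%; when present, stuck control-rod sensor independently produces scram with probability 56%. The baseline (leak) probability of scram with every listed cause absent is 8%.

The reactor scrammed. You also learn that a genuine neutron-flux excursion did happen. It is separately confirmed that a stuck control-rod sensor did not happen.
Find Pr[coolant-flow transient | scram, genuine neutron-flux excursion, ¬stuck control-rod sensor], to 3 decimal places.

Under noisy-OR, P(scram | causes) = 1 − (1−0.08)·∏(1−qᵢ) over the active causes.
P(scram | genuine neutron-flux excursion, ¬stuck control-rod sensor) = 0.4756*0.91 + 0.837436*0.09 = 0.432796 + 0.075369 = 0.508165
Of this, 0.075369 comes from 0.837436*0.09 (the coolant-flow transient=true cases).
So P(coolant-flow transient | scram, genuine neutron-flux excursion, ¬stuck control-rod sensor) = 0.075369/0.508165 ≈ 0.148.

Pr[coolant-flow transient | scram, genuine neutron-flux excursion, ¬stuck control-rod sensor] ≈ 0.148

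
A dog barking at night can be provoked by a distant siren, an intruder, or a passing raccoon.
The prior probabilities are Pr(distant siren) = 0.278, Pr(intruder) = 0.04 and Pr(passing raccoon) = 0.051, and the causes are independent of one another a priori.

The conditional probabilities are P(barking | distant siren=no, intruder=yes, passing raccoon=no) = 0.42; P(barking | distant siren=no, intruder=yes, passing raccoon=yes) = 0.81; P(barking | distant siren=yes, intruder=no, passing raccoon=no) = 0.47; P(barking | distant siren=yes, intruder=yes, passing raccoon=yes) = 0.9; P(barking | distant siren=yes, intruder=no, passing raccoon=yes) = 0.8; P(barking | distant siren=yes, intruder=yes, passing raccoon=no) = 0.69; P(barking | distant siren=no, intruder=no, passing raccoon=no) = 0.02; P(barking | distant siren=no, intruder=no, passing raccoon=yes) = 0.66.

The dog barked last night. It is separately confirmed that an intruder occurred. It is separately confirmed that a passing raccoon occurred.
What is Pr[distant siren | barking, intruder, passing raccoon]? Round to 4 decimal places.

Sum P(barking|·) weighted by the priors over both values of distant siren:
  P(barking | intruder, passing raccoon) = 0.81×0.722 + 0.9×0.278
        = 0.584820 + 0.250200 = 0.835020
The terms with distant siren present sum to 0.250200, so
  P(distant siren | barking, intruder, passing raccoon) = 0.250200 / 0.835020 ≈ 0.2996

Pr[distant siren | barking, intruder, passing raccoon] ≈ 0.2996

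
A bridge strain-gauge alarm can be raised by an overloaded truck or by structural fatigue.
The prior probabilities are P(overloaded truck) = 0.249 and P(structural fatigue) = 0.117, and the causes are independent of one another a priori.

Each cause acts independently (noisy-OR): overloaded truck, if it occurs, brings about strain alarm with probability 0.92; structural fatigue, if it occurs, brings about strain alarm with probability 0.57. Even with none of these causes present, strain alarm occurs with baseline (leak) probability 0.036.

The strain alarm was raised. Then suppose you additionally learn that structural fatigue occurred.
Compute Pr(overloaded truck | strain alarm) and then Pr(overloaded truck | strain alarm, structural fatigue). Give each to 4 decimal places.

Pr(overloaded truck | strain alarm) ≈ 0.7542; Pr(overloaded truck | strain alarm, structural fatigue) ≈ 0.3538

Under noisy-OR, P(strain alarm | causes) = 1 − (1−0.036)·∏(1−qᵢ) over the active causes.
P(strain alarm) = 0.036×0.751×0.883 + 0.58548×0.751×0.117 + 0.92288×0.249×0.883 + 0.966838×0.249×0.117 = 0.023873 + 0.051444 + 0.202911 + 0.028167 = 0.306395
The overloaded truck-present share is 0.202911 + 0.028167 = 0.231078.
P(overloaded truck | strain alarm) = 0.231078 / 0.306395 ≈ 0.7542

Now also conditioning on structural fatigue=true:
Numerator (weight on configurations with overloaded truck): 0.966838·0.249 = 0.240743
Normalizer over all consistent configurations: 0.58548·0.751 + 0.966838·0.249 = 0.680438
Posterior = 0.240743 / 0.680438 ≈ 0.3538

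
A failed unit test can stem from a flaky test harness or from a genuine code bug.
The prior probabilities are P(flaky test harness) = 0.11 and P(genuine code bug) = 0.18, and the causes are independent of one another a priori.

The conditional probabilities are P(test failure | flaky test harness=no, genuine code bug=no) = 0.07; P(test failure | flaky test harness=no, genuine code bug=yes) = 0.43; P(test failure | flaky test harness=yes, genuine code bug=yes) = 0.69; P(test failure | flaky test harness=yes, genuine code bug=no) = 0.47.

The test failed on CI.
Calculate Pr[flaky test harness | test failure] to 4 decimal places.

Pr[flaky test harness | test failure] ≈ 0.3184

Numerator (weight on configurations with flaky test harness): 0.042394 + 0.013662 = 0.056056
The normalizing constant is 0.07×0.89×0.82 + 0.43×0.89×0.18 + 0.47×0.11×0.82 + 0.69×0.11×0.18 = 0.176028
Posterior = 0.056056 / 0.176028 ≈ 0.3184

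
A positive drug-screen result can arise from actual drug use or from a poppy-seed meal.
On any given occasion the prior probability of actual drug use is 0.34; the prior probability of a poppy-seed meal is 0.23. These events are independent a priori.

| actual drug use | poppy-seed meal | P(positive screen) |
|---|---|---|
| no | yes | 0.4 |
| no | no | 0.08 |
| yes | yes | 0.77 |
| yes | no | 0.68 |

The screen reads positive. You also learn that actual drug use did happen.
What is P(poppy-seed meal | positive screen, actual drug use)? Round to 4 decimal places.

P(positive screen | actual drug use) = 0.68·0.77 + 0.77·0.23 = 0.523600 + 0.177100 = 0.700700
Restricting to configurations with poppy-seed meal present: 0.77·0.23 = 0.177100.
P(poppy-seed meal | positive screen, actual drug use) = 0.177100 / 0.700700 ≈ 0.2527

P(poppy-seed meal | positive screen, actual drug use) ≈ 0.2527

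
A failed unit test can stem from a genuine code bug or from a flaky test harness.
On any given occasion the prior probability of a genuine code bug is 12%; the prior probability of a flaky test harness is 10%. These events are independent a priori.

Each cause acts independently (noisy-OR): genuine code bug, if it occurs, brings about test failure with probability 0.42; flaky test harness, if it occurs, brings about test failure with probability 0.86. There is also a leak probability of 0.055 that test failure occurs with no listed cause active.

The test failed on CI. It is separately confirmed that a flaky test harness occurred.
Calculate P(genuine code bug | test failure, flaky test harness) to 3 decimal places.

P(genuine code bug | test failure, flaky test harness) ≈ 0.127

Under noisy-OR, P(test failure | causes) = 1 − (1−0.055)·∏(1−qᵢ) over the active causes.
P(test failure | flaky test harness) = 0.8677×0.88 + 0.923266×0.12 = 0.763576 + 0.110792 = 0.874368
Restricting to configurations with genuine code bug present: 0.923266×0.12 = 0.110792.
P(genuine code bug | test failure, flaky test harness) = 0.110792 / 0.874368 ≈ 0.127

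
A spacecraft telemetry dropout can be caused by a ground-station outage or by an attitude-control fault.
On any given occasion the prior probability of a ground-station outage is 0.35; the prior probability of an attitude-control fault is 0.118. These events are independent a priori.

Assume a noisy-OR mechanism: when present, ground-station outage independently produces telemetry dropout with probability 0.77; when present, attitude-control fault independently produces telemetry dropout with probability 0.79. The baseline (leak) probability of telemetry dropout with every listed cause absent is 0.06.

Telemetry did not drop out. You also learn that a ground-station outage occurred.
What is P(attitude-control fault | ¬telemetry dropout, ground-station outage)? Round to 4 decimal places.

P(attitude-control fault | ¬telemetry dropout, ground-station outage) ≈ 0.0273

Under noisy-OR, P(telemetry dropout | causes) = 1 − (1−0.06)·∏(1−qᵢ) over the active causes.
By total probability over both values of attitude-control fault:
  P(¬telemetry dropout | ground-station outage) = 0.2162×0.882 + 0.045402×0.118
        = 0.190688 + 0.005357 = 0.196045
The terms with attitude-control fault present sum to 0.005357, so
  P(attitude-control fault | ¬telemetry dropout, ground-station outage) = 0.005357 / 0.196045 ≈ 0.0273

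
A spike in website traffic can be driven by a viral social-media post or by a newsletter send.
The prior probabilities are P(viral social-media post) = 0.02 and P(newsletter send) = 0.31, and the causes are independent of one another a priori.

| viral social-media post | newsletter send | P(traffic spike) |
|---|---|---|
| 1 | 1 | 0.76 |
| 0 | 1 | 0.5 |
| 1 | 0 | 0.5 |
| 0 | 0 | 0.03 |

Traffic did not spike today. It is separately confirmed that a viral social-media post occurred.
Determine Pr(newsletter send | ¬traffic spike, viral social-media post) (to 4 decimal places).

Pr(newsletter send | ¬traffic spike, viral social-media post) ≈ 0.1774

P(¬traffic spike | viral social-media post) = 0.5×0.69 + 0.24×0.31 = 0.345000 + 0.074400 = 0.419400
The newsletter send-present share is 0.24×0.31 = 0.074400.
Hence the posterior is 0.074400/0.419400 ≈ 0.1774.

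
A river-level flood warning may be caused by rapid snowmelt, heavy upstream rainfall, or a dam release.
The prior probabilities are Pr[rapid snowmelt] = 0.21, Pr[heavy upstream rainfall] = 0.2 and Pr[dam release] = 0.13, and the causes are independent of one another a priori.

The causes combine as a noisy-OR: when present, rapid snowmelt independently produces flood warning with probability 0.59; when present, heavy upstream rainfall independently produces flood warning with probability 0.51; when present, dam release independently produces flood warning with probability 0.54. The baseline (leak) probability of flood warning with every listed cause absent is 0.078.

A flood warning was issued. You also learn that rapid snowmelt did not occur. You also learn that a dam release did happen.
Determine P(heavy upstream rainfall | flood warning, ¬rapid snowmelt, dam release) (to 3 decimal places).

Under noisy-OR, P(flood warning | causes) = 1 − (1−0.078)·∏(1−qᵢ) over the active causes.
P(flood warning | ¬rapid snowmelt, dam release) = 0.57588×0.8 + 0.792181×0.2 = 0.460704 + 0.158436 = 0.619140
Of this, 0.158436 comes from 0.792181×0.2 (the heavy upstream rainfall=true cases).
So P(heavy upstream rainfall | flood warning, ¬rapid snowmelt, dam release) = 0.158436/0.619140 ≈ 0.256.

P(heavy upstream rainfall | flood warning, ¬rapid snowmelt, dam release) ≈ 0.256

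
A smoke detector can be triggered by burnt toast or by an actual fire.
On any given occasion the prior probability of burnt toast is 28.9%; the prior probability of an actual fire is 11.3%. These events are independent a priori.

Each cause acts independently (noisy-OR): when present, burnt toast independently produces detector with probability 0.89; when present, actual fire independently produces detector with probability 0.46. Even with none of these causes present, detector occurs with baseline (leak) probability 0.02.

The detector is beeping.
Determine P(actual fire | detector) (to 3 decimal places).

P(actual fire | detector) ≈ 0.221

Under noisy-OR, P(detector | causes) = 1 − (1−0.02)·∏(1−qᵢ) over the active causes.
P(detector) = 0.02·0.711·0.887 + 0.4708·0.711·0.113 + 0.8922·0.289·0.887 + 0.941788·0.289·0.113 = 0.012613 + 0.037825 + 0.228709 + 0.030756 = 0.309903
The actual fire-present share is 0.037825 + 0.030756 = 0.068581.
So P(actual fire | detector) = 0.068581/0.309903 ≈ 0.221.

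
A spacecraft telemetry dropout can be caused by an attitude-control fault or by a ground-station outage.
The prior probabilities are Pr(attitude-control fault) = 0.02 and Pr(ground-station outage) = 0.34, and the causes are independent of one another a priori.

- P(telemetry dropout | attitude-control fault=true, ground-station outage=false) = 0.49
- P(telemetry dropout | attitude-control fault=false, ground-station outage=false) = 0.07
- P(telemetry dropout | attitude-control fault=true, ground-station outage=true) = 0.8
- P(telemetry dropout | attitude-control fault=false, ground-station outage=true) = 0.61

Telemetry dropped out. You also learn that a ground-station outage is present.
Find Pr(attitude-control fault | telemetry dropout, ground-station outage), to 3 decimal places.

Sum P(telemetry dropout|·) weighted by the priors over both values of attitude-control fault:
  P(telemetry dropout | ground-station outage) = 0.61·0.98 + 0.8·0.02
        = 0.597800 + 0.016000 = 0.613800
Keeping only the attitude-control fault-present terms gives 0.016000, so
  P(attitude-control fault | telemetry dropout, ground-station outage) = 0.016000 / 0.613800 ≈ 0.026

Pr(attitude-control fault | telemetry dropout, ground-station outage) ≈ 0.026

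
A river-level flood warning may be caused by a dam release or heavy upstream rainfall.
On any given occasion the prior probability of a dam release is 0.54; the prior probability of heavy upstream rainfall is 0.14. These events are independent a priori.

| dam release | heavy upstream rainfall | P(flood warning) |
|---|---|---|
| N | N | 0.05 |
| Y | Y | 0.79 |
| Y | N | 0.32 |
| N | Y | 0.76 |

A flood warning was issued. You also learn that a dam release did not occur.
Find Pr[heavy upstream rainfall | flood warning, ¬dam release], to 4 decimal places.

Pr[heavy upstream rainfall | flood warning, ¬dam release] ≈ 0.7122

P(flood warning | ¬dam release) = 0.05*0.86 + 0.76*0.14 = 0.043000 + 0.106400 = 0.149400
The heavy upstream rainfall-present share is 0.76*0.14 = 0.106400.
So P(heavy upstream rainfall | flood warning, ¬dam release) = 0.106400/0.149400 ≈ 0.7122.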